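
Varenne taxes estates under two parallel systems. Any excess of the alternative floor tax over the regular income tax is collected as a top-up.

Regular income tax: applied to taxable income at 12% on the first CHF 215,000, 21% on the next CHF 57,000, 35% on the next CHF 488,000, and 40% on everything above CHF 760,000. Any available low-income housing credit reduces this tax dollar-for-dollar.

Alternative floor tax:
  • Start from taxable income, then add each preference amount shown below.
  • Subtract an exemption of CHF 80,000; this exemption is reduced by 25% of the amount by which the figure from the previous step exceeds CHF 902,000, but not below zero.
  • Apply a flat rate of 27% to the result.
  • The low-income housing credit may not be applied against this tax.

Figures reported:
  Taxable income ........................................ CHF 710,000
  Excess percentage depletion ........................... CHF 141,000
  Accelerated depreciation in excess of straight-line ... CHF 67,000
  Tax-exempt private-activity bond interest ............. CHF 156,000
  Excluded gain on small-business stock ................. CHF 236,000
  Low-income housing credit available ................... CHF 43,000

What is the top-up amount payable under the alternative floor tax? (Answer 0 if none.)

Alternative floor tax:
  Adjusted income: CHF 710,000 + CHF 141,000 + CHF 67,000 + CHF 156,000 + CHF 236,000 = CHF 1,310,000
  Exemption: 25% × (CHF 1,310,000 − CHF 902,000) = CHF 102,000 ≥ CHF 80,000, so the exemption is fully phased out
  Base: CHF 1,310,000 − CHF 0 = CHF 1,310,000
  CHF 1,310,000 × 27% = CHF 353,700

Regular income tax:
  CHF 215,000 × 12% = CHF 25,800
  CHF 57,000 × 21% = CHF 11,970
  CHF 438,000 × 35% = CHF 153,300
  → CHF 191,070
  Less low-income housing credit CHF 43,000 → CHF 148,070

Excess of alternative floor tax over regular income tax: CHF 353,700 − CHF 148,070 = CHF 205,630.

CHF 205,630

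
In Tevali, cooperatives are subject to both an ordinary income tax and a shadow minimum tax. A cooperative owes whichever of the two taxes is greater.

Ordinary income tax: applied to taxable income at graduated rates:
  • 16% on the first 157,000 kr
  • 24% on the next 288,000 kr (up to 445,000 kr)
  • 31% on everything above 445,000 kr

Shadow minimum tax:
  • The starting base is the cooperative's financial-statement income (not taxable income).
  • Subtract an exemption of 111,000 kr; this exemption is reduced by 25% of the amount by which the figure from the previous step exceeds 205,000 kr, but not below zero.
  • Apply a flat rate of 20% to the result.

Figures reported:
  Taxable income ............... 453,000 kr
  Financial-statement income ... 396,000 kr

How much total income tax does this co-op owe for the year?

Shadow minimum tax:
  Base (financial-statement income): 396,000 kr
  Exemption: 111,000 kr − 25% × (396,000 kr − 205,000 kr) = 111,000 kr − 47,750 kr = 63,250 kr
  Base: 396,000 kr − 63,250 kr = 332,750 kr
  332,750 kr × 20% = 66,550 kr

Ordinary income tax:
  157,000 kr × 16% = 25,120 kr
  288,000 kr × 24% = 69,120 kr
  8,000 kr × 31% = 2,480 kr
  → 96,720 kr

96,720 kr > 66,550 kr, so the ordinary income tax governs.

96,720 kr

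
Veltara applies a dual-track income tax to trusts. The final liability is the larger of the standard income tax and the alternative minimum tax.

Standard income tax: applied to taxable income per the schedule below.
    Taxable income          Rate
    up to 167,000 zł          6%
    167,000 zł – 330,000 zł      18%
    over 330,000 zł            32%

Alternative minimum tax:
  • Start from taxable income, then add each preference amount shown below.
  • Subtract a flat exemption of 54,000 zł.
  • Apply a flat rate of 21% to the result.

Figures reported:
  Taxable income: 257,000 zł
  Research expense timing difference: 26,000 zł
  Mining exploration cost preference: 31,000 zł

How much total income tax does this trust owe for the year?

54,600 zł

Alternative minimum tax:
  Adjusted income: 257,000 zł + 26,000 zł + 31,000 zł = 314,000 zł
  Less exemption 54,000 zł → base 260,000 zł
  260,000 zł × 21% = 54,600 zł

Standard income tax:
  167,000 zł × 6% = 10,020 zł
  90,000 zł × 18% = 16,200 zł
  → 26,220 zł

54,600 zł > 26,220 zł, so the alternative minimum tax is the binding amount.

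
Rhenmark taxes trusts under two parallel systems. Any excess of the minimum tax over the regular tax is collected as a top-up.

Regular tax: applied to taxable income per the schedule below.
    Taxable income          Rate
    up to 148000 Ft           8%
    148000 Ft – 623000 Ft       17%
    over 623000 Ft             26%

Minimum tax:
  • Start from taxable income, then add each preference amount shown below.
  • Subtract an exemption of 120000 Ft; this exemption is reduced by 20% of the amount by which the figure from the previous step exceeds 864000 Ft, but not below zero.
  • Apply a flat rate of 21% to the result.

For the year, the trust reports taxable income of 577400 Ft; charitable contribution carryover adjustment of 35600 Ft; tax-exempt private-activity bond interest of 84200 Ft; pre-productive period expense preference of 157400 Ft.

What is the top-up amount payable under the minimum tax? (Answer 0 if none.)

69428 Ft

Regular tax:
  148000 Ft × 8% = 11840 Ft
  429400 Ft × 17% = 72998 Ft
  → 84838 Ft

Minimum tax:
  Adjusted income: 577400 Ft + 35600 Ft + 84200 Ft + 157400 Ft = 854600 Ft
  Exemption: 854600 Ft ≤ 864000 Ft, so full 120000 Ft applies
  Base: 854600 Ft − 120000 Ft = 734600 Ft
  734600 Ft × 21% = 154266 Ft

Excess of minimum tax over regular tax: 154266 Ft − 84838 Ft = 69428 Ft.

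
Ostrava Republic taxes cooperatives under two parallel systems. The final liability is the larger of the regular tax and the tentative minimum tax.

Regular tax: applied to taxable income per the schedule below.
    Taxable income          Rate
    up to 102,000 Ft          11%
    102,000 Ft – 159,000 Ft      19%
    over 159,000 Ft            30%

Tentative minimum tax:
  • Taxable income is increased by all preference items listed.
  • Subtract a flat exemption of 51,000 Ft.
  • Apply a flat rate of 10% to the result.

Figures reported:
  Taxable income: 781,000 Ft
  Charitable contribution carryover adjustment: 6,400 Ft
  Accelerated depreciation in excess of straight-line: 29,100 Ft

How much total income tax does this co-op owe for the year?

Regular tax:
  102,000 Ft × 11% = 11,220 Ft
  57,000 Ft × 19% = 10,830 Ft
  622,000 Ft × 30% = 186,600 Ft
  → 208,650 Ft

Tentative minimum tax:
  Adjusted income: 781,000 Ft + 6,400 Ft + 29,100 Ft = 816,500 Ft
  Less exemption 51,000 Ft → base 765,500 Ft
  765,500 Ft × 10% = 76,550 Ft

208,650 Ft > 76,550 Ft, so the regular tax governs.

208,650 Ft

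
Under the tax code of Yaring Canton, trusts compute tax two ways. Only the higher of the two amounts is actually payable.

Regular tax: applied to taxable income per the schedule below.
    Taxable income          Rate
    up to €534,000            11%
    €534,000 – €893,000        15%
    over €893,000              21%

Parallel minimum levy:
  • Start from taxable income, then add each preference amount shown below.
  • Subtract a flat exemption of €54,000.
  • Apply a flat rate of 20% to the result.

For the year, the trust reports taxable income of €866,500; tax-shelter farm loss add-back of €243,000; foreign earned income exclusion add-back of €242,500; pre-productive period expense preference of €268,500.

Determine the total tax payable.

Parallel minimum levy:
  Adjusted income: €866,500 + €243,000 + €242,500 + €268,500 = €1,620,500
  Less exemption €54,000 → base €1,566,500
  €1,566,500 × 20% = €313,300

Regular tax:
  €534,000 × 11% = €58,740
  €332,500 × 15% = €49,875
  → €108,615

€313,300 > €108,615, so the parallel minimum levy is the binding amount.

€313,300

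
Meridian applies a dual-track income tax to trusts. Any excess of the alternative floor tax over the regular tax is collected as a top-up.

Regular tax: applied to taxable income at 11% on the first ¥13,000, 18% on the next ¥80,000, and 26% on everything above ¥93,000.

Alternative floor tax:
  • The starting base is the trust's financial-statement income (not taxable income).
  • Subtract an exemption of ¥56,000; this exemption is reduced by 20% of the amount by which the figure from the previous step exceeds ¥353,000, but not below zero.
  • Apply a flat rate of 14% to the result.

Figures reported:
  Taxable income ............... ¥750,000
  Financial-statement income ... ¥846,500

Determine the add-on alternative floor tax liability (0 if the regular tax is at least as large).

¥0

Alternative floor tax:
  Base (financial-statement income): ¥846,500
  Exemption: 20% × (¥846,500 − ¥353,000) = ¥98,700 ≥ ¥56,000, so the exemption is fully phased out
  Base: ¥846,500 − ¥0 = ¥846,500
  ¥846,500 × 14% = ¥118,510

Regular tax:
  ¥13,000 × 11% = ¥1,430
  ¥80,000 × 18% = ¥14,400
  ¥657,000 × 26% = ¥170,820
  → ¥186,650

¥118,510 ≤ ¥186,650, so no add-on is due.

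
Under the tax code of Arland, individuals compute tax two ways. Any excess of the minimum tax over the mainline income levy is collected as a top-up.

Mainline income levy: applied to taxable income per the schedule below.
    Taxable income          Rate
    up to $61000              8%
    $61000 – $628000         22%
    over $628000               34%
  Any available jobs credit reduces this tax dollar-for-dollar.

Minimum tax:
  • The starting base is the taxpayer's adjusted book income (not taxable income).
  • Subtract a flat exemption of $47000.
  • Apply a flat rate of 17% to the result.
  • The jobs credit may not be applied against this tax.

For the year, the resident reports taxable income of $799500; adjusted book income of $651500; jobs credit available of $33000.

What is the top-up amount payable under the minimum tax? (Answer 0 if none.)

Mainline income levy:
  $61000 × 8% = $4880
  $567000 × 22% = $124740
  $171500 × 34% = $58310
  → $187930
  Less jobs credit $33000 → $154930

Minimum tax:
  Base (adjusted book income): $651500
  Less exemption $47000 → base $604500
  $604500 × 17% = $102765

$102765 ≤ $154930, so no add-on is due.

$0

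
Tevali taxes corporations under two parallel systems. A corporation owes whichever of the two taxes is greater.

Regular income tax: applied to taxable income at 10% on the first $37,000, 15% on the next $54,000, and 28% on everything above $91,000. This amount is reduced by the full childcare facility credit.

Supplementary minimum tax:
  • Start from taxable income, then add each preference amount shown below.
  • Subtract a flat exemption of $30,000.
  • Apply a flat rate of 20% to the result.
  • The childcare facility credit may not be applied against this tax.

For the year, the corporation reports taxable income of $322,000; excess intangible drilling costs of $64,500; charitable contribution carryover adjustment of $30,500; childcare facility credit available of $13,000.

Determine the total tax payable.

Regular income tax:
  $37,000 × 10% = $3,700
  $54,000 × 15% = $8,100
  $231,000 × 28% = $64,680
  → $76,480
  Less childcare facility credit $13,000 → $63,480

Supplementary minimum tax:
  Adjusted income: $322,000 + $64,500 + $30,500 = $417,000
  Less exemption $30,000 → base $387,000
  $387,000 × 20% = $77,400

$77,400 > $63,480, so the supplementary minimum tax is the binding amount.

$77,400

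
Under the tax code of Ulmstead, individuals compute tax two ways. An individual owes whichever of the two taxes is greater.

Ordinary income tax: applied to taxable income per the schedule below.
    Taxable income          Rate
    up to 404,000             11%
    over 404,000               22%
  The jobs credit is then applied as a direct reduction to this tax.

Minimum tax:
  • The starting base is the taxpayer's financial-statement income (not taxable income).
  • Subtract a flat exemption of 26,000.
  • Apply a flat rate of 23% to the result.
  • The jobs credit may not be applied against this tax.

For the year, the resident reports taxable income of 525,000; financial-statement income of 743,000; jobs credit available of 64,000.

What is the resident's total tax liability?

Ordinary income tax:
  404,000 × 11% = 44,440
  121,000 × 22% = 26,620
  → 71,060
  Less jobs credit 64,000 → 7,060

Minimum tax:
  Base (financial-statement income): 743,000
  Less exemption 26,000 → base 717,000
  717,000 × 23% = 164,910

164,910 > 7,060, so the minimum tax is the binding amount.

164,910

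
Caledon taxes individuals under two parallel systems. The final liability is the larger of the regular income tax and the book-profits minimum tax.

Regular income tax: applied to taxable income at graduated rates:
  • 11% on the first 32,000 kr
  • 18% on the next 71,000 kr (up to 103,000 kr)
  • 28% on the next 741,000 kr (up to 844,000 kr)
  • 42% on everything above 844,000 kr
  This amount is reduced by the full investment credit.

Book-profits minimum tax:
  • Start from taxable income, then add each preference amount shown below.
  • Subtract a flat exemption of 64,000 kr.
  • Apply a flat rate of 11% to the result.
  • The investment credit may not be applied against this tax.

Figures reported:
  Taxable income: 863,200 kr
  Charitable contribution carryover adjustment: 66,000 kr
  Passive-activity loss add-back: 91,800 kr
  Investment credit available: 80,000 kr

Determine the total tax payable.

151,844 kr

Regular income tax:
  32,000 kr × 11% = 3,520 kr
  71,000 kr × 18% = 12,780 kr
  741,000 kr × 28% = 207,480 kr
  19,200 kr × 42% = 8,064 kr
  → 231,844 kr
  Less investment credit 80,000 kr → 151,844 kr

Book-profits minimum tax:
  Adjusted income: 863,200 kr + 66,000 kr + 91,800 kr = 1,021,000 kr
  Less exemption 64,000 kr → base 957,000 kr
  957,000 kr × 11% = 105,270 kr

151,844 kr > 105,270 kr, so the regular income tax governs.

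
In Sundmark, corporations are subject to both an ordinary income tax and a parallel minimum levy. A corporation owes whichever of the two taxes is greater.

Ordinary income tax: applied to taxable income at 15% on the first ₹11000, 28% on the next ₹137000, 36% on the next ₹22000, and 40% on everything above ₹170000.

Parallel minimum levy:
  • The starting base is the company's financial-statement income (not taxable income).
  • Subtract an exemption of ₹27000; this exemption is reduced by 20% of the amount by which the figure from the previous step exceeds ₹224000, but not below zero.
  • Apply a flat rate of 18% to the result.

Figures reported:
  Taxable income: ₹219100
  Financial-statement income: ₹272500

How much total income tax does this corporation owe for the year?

₹67570

Parallel minimum levy:
  Base (financial-statement income): ₹272500
  Exemption: ₹27000 − 20% × (₹272500 − ₹224000) = ₹27000 − ₹9700 = ₹17300
  Base: ₹272500 − ₹17300 = ₹255200
  ₹255200 × 18% = ₹45936

Ordinary income tax:
  ₹11000 × 15% = ₹1650
  ₹137000 × 28% = ₹38360
  ₹22000 × 36% = ₹7920
  ₹49100 × 40% = ₹19640
  → ₹67570

₹67570 > ₹45936, so the ordinary income tax governs.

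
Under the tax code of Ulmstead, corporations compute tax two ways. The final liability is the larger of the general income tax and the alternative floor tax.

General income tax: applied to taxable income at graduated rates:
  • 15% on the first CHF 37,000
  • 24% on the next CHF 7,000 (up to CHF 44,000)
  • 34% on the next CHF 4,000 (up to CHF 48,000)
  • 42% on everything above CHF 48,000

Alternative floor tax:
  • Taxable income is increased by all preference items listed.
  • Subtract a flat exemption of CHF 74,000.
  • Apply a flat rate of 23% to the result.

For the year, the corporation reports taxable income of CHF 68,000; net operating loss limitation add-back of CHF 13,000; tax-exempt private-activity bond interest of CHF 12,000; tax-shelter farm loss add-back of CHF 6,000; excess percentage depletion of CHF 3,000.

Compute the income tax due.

CHF 16,990

General income tax:
  CHF 37,000 × 15% = CHF 5,550
  CHF 7,000 × 24% = CHF 1,680
  CHF 4,000 × 34% = CHF 1,360
  CHF 20,000 × 42% = CHF 8,400
  → CHF 16,990

Alternative floor tax:
  Adjusted income: CHF 68,000 + CHF 13,000 + CHF 12,000 + CHF 6,000 + CHF 3,000 = CHF 102,000
  Less exemption CHF 74,000 → base CHF 28,000
  CHF 28,000 × 23% = CHF 6,440

CHF 16,990 > CHF 6,440, so the general income tax governs.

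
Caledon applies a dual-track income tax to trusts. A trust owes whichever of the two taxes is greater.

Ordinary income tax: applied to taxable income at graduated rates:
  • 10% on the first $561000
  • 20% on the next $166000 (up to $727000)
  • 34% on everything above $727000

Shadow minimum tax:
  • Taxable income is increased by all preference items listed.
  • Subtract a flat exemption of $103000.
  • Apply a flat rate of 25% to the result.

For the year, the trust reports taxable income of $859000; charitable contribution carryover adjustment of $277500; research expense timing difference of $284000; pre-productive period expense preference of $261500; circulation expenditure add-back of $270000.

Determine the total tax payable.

$462250

Shadow minimum tax:
  Adjusted income: $859000 + $277500 + $284000 + $261500 + $270000 = $1952000
  Less exemption $103000 → base $1849000
  $1849000 × 25% = $462250

Ordinary income tax:
  $561000 × 10% = $56100
  $166000 × 20% = $33200
  $132000 × 34% = $44880
  → $134180

$462250 > $134180, so the shadow minimum tax is the binding amount.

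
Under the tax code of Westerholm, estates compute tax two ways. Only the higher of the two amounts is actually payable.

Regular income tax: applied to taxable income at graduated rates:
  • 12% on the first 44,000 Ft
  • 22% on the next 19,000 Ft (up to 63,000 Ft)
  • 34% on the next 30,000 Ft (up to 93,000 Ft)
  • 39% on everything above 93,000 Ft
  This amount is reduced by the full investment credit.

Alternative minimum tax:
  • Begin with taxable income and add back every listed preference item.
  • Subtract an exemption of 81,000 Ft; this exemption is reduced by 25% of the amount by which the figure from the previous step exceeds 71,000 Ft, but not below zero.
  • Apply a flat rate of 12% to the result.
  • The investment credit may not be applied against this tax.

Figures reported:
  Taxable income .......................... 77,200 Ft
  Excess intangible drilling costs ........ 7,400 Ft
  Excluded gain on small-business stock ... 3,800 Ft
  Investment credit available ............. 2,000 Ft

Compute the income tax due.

12,288 Ft

Alternative minimum tax:
  Adjusted income: 77,200 Ft + 7,400 Ft + 3,800 Ft = 88,400 Ft
  Exemption: 81,000 Ft − 25% × (88,400 Ft − 71,000 Ft) = 81,000 Ft − 4,350 Ft = 76,650 Ft
  Base: 88,400 Ft − 76,650 Ft = 11,750 Ft
  11,750 Ft × 12% = 1,410 Ft

Regular income tax:
  44,000 Ft × 12% = 5,280 Ft
  19,000 Ft × 22% = 4,180 Ft
  14,200 Ft × 34% = 4,828 Ft
  → 14,288 Ft
  Less investment credit 2,000 Ft → 12,288 Ft

12,288 Ft > 1,410 Ft, so the regular income tax governs.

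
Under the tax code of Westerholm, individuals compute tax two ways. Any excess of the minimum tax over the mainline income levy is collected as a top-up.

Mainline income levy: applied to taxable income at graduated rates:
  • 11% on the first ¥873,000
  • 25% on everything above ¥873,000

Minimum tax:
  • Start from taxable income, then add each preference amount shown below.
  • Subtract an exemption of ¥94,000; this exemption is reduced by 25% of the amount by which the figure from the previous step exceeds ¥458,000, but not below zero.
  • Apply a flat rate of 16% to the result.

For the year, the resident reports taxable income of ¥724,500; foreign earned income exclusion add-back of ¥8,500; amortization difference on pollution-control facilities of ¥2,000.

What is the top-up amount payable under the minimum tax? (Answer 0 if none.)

¥33,945

Mainline income levy:
  ¥724,500 × 11% = ¥79,695

Minimum tax:
  Adjusted income: ¥724,500 + ¥8,500 + ¥2,000 = ¥735,000
  Exemption: ¥94,000 − 25% × (¥735,000 − ¥458,000) = ¥94,000 − ¥69,250 = ¥24,750
  Base: ¥735,000 − ¥24,750 = ¥710,250
  ¥710,250 × 16% = ¥113,640

Excess of minimum tax over mainline income levy: ¥113,640 − ¥79,695 = ¥33,945.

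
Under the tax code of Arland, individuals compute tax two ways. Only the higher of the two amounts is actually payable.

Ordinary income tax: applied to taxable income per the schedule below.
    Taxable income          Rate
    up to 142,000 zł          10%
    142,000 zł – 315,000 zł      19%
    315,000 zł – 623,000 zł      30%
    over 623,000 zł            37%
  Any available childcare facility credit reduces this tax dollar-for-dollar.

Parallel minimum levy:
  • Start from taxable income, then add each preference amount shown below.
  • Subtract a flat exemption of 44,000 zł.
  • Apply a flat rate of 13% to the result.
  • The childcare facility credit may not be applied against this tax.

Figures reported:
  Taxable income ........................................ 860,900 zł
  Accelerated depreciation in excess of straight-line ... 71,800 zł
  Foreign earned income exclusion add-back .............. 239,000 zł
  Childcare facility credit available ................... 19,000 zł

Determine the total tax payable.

208,493 zł

Ordinary income tax:
  142,000 zł × 10% = 14,200 zł
  173,000 zł × 19% = 32,870 zł
  308,000 zł × 30% = 92,400 zł
  237,900 zł × 37% = 88,023 zł
  → 227,493 zł
  Less childcare facility credit 19,000 zł → 208,493 zł

Parallel minimum levy:
  Adjusted income: 860,900 zł + 71,800 zł + 239,000 zł = 1,171,700 zł
  Less exemption 44,000 zł → base 1,127,700 zł
  1,127,700 zł × 13% = 146,601 zł

208,493 zł > 146,601 zł, so the ordinary income tax governs.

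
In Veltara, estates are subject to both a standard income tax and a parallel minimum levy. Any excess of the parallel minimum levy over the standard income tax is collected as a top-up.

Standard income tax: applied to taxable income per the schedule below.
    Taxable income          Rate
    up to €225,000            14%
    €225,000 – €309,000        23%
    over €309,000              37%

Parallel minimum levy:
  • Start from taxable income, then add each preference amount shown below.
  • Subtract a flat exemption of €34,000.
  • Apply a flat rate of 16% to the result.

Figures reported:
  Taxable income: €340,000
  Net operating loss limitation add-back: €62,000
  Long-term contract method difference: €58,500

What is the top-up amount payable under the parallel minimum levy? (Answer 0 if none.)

€5,950

Parallel minimum levy:
  Adjusted income: €340,000 + €62,000 + €58,500 = €460,500
  Less exemption €34,000 → base €426,500
  €426,500 × 16% = €68,240

Standard income tax:
  €225,000 × 14% = €31,500
  €84,000 × 23% = €19,320
  €31,000 × 37% = €11,470
  → €62,290

Excess of parallel minimum levy over standard income tax: €68,240 − €62,290 = €5,950.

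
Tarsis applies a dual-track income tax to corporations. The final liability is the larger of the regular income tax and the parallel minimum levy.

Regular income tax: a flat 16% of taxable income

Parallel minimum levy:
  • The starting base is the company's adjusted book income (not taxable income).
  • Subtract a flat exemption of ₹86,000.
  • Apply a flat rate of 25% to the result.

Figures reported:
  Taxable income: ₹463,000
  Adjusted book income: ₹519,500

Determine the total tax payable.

Regular income tax:
  ₹463,000 × 16% = ₹74,080

Parallel minimum levy:
  Base (adjusted book income): ₹519,500
  Less exemption ₹86,000 → base ₹433,500
  ₹433,500 × 25% = ₹108,375

₹108,375 > ₹74,080, so the parallel minimum levy is the binding amount.

₹108,375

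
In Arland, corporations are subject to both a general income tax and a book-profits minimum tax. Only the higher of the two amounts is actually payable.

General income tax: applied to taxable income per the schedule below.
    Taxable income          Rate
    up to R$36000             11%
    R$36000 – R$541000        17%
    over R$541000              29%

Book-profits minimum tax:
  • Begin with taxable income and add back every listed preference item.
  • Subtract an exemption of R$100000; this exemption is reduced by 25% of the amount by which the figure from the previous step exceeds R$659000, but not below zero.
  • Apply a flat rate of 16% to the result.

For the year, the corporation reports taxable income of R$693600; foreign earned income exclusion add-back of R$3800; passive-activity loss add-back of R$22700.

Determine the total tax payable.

Book-profits minimum tax:
  Adjusted income: R$693600 + R$3800 + R$22700 = R$720100
  Exemption: R$100000 − 25% × (R$720100 − R$659000) = R$100000 − R$15275 = R$84725
  Base: R$720100 − R$84725 = R$635375
  R$635375 × 16% = R$101660

General income tax:
  R$36000 × 11% = R$3960
  R$505000 × 17% = R$85850
  R$152600 × 29% = R$44254
  → R$134064

R$134064 > R$101660, so the general income tax governs.

R$134064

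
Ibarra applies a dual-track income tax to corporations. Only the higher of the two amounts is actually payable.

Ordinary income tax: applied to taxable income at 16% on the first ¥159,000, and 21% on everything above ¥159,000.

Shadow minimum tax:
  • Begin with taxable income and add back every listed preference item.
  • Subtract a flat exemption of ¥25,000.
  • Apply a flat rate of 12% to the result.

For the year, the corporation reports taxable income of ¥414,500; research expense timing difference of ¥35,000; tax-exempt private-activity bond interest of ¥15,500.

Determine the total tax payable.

Ordinary income tax:
  ¥159,000 × 16% = ¥25,440
  ¥255,500 × 21% = ¥53,655
  → ¥79,095

Shadow minimum tax:
  Adjusted income: ¥414,500 + ¥35,000 + ¥15,500 = ¥465,000
  Less exemption ¥25,000 → base ¥440,000
  ¥440,000 × 12% = ¥52,800

¥79,095 > ¥52,800, so the ordinary income tax governs.

¥79,095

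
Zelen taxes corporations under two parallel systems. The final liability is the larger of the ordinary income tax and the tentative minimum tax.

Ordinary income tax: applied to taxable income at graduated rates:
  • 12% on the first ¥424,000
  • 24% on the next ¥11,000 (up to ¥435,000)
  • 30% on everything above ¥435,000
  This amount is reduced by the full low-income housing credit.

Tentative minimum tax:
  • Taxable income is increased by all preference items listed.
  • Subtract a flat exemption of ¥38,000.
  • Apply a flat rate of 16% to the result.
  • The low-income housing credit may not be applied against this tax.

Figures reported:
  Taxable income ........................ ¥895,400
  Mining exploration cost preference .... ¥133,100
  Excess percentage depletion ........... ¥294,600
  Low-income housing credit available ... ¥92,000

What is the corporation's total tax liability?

Ordinary income tax:
  ¥424,000 × 12% = ¥50,880
  ¥11,000 × 24% = ¥2,640
  ¥460,400 × 30% = ¥138,120
  → ¥191,640
  Less low-income housing credit ¥92,000 → ¥99,640

Tentative minimum tax:
  Adjusted income: ¥895,400 + ¥133,100 + ¥294,600 = ¥1,323,100
  Less exemption ¥38,000 → base ¥1,285,100
  ¥1,285,100 × 16% = ¥205,616

¥205,616 > ¥99,640, so the tentative minimum tax is the binding amount.

¥205,616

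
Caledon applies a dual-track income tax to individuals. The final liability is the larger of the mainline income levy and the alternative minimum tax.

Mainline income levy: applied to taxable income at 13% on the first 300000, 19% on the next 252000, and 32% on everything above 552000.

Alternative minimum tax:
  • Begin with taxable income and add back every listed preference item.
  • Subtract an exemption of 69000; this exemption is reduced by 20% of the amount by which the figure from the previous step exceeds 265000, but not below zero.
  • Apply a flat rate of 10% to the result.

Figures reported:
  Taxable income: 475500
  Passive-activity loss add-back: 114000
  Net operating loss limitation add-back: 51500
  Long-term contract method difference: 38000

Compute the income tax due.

72345

Alternative minimum tax:
  Adjusted income: 475500 + 114000 + 51500 + 38000 = 679000
  Exemption: 20% × (679000 − 265000) = 82800 ≥ 69000, so the exemption is fully phased out
  Base: 679000 − 0 = 679000
  679000 × 10% = 67900

Mainline income levy:
  300000 × 13% = 39000
  175500 × 19% = 33345
  → 72345

72345 > 67900, so the mainline income levy governs.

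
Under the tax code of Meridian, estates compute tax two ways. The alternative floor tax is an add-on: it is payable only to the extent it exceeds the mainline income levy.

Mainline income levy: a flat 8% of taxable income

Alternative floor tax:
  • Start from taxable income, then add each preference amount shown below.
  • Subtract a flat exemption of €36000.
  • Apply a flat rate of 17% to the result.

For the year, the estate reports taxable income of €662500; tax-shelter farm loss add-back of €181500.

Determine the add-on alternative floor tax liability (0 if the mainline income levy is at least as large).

€84360

Alternative floor tax:
  Adjusted income: €662500 + €181500 = €844000
  Less exemption €36000 → base €808000
  €808000 × 17% = €137360

Mainline income levy:
  €662500 × 8% = €53000

Excess of alternative floor tax over mainline income levy: €137360 − €53000 = €84360.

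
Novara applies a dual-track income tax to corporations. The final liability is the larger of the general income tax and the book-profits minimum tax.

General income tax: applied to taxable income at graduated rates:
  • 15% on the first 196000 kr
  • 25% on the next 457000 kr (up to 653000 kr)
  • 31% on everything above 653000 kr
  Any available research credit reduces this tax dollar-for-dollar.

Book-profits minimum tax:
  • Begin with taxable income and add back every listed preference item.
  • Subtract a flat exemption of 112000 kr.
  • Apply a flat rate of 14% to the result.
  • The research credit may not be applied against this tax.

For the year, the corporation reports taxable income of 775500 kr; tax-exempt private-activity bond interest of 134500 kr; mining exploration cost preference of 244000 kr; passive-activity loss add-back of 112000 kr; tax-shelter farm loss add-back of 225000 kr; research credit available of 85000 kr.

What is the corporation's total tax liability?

Book-profits minimum tax:
  Adjusted income: 775500 kr + 134500 kr + 244000 kr + 112000 kr + 225000 kr = 1491000 kr
  Less exemption 112000 kr → base 1379000 kr
  1379000 kr × 14% = 193060 kr

General income tax:
  196000 kr × 15% = 29400 kr
  457000 kr × 25% = 114250 kr
  122500 kr × 31% = 37975 kr
  → 181625 kr
  Less research credit 85000 kr → 96625 kr

193060 kr > 96625 kr, so the book-profits minimum tax is the binding amount.

193060 kr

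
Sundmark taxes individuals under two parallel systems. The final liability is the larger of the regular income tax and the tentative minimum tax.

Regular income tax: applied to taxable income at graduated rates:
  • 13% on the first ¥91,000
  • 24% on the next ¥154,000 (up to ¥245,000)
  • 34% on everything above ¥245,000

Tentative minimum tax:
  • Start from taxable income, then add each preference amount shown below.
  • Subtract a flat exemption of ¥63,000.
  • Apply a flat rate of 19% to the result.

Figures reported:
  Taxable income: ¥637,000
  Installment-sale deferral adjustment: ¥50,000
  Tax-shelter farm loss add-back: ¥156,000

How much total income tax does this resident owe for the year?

¥182,070

Regular income tax:
  ¥91,000 × 13% = ¥11,830
  ¥154,000 × 24% = ¥36,960
  ¥392,000 × 34% = ¥133,280
  → ¥182,070

Tentative minimum tax:
  Adjusted income: ¥637,000 + ¥50,000 + ¥156,000 = ¥843,000
  Less exemption ¥63,000 → base ¥780,000
  ¥780,000 × 19% = ¥148,200

¥182,070 > ¥148,200, so the regular income tax governs.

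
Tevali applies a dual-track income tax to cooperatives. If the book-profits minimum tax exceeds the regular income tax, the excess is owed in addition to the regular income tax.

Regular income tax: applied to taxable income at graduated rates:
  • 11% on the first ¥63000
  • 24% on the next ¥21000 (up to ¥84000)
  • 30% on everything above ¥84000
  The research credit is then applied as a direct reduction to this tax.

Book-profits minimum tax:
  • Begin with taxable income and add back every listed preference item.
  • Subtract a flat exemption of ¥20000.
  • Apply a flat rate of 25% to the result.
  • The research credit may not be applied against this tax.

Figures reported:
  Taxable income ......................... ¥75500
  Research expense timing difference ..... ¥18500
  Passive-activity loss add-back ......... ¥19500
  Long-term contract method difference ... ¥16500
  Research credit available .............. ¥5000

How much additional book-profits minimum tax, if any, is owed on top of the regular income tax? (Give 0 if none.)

Regular income tax:
  ¥63000 × 11% = ¥6930
  ¥12500 × 24% = ¥3000
  → ¥9930
  Less research credit ¥5000 → ¥4930

Book-profits minimum tax:
  Adjusted income: ¥75500 + ¥18500 + ¥19500 + ¥16500 = ¥130000
  Less exemption ¥20000 → base ¥110000
  ¥110000 × 25% = ¥27500

Excess of book-profits minimum tax over regular income tax: ¥27500 − ¥4930 = ¥22570.

¥22570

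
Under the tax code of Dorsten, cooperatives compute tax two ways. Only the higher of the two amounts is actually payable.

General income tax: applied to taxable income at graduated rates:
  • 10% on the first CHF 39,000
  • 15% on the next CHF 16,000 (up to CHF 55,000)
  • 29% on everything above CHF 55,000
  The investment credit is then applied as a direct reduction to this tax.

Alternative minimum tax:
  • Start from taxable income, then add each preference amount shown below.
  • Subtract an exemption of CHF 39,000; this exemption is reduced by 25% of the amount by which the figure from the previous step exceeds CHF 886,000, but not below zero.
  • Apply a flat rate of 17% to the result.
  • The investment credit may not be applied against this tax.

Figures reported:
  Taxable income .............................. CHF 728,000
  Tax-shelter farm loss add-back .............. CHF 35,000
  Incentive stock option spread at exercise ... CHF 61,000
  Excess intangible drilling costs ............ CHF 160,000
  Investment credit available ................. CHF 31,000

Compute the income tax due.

Alternative minimum tax:
  Adjusted income: CHF 728,000 + CHF 35,000 + CHF 61,000 + CHF 160,000 = CHF 984,000
  Exemption: CHF 39,000 − 25% × (CHF 984,000 − CHF 886,000) = CHF 39,000 − CHF 24,500 = CHF 14,500
  Base: CHF 984,000 − CHF 14,500 = CHF 969,500
  CHF 969,500 × 17% = CHF 164,815

General income tax:
  CHF 39,000 × 10% = CHF 3,900
  CHF 16,000 × 15% = CHF 2,400
  CHF 673,000 × 29% = CHF 195,170
  → CHF 201,470
  Less investment credit CHF 31,000 → CHF 170,470

CHF 170,470 > CHF 164,815, so the general income tax governs.

CHF 170,470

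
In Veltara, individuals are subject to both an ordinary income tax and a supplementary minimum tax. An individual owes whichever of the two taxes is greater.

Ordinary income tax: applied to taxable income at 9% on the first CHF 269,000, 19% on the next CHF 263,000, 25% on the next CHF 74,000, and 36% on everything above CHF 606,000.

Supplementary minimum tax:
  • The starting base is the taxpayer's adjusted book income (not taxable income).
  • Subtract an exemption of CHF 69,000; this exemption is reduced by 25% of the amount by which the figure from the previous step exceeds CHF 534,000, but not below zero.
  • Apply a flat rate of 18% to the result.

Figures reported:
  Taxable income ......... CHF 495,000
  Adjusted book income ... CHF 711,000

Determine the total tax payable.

Supplementary minimum tax:
  Base (adjusted book income): CHF 711,000
  Exemption: CHF 69,000 − 25% × (CHF 711,000 − CHF 534,000) = CHF 69,000 − CHF 44,250 = CHF 24,750
  Base: CHF 711,000 − CHF 24,750 = CHF 686,250
  CHF 686,250 × 18% = CHF 123,525

Ordinary income tax:
  CHF 269,000 × 9% = CHF 24,210
  CHF 226,000 × 19% = CHF 42,940
  → CHF 67,150

CHF 123,525 > CHF 67,150, so the supplementary minimum tax is the binding amount.

CHF 123,525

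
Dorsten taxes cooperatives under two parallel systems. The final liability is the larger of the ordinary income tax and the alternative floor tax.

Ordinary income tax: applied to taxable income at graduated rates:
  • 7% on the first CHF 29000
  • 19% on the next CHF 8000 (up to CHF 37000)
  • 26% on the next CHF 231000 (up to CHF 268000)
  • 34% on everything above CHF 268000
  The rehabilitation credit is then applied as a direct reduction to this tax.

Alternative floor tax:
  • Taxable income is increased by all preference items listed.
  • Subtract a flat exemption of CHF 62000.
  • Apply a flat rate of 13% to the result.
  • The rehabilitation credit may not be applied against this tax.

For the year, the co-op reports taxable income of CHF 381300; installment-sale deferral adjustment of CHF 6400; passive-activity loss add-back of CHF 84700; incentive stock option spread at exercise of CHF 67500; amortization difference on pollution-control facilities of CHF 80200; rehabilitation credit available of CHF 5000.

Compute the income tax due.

CHF 97132

Ordinary income tax:
  CHF 29000 × 7% = CHF 2030
  CHF 8000 × 19% = CHF 1520
  CHF 231000 × 26% = CHF 60060
  CHF 113300 × 34% = CHF 38522
  → CHF 102132
  Less rehabilitation credit CHF 5000 → CHF 97132

Alternative floor tax:
  Adjusted income: CHF 381300 + CHF 6400 + CHF 84700 + CHF 67500 + CHF 80200 = CHF 620100
  Less exemption CHF 62000 → base CHF 558100
  CHF 558100 × 13% = CHF 72553

CHF 97132 > CHF 72553, so the ordinary income tax governs.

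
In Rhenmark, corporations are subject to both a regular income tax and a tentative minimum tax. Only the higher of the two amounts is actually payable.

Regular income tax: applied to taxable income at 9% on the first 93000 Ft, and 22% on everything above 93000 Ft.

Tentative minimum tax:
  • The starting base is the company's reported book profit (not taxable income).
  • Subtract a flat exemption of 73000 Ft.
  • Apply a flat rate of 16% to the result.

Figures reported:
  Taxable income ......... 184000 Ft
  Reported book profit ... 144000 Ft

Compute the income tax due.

28390 Ft

Regular income tax:
  93000 Ft × 9% = 8370 Ft
  91000 Ft × 22% = 20020 Ft
  → 28390 Ft

Tentative minimum tax:
  Base (reported book profit): 144000 Ft
  Less exemption 73000 Ft → base 71000 Ft
  71000 Ft × 16% = 11360 Ft

28390 Ft > 11360 Ft, so the regular income tax governs.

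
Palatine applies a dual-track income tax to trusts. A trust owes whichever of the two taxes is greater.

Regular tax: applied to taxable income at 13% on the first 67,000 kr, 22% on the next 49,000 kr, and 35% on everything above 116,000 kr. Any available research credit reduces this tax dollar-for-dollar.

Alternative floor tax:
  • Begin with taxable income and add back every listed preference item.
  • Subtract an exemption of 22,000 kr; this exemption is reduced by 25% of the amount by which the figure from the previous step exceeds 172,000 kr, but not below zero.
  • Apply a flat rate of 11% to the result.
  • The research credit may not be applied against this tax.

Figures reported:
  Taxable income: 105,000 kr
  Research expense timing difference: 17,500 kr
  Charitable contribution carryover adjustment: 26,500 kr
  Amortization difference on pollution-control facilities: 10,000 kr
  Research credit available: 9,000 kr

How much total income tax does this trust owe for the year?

Alternative floor tax:
  Adjusted income: 105,000 kr + 17,500 kr + 26,500 kr + 10,000 kr = 159,000 kr
  Exemption: 159,000 kr ≤ 172,000 kr, so full 22,000 kr applies
  Base: 159,000 kr − 22,000 kr = 137,000 kr
  137,000 kr × 11% = 15,070 kr

Regular tax:
  67,000 kr × 13% = 8,710 kr
  38,000 kr × 22% = 8,360 kr
  → 17,070 kr
  Less research credit 9,000 kr → 8,070 kr

15,070 kr > 8,070 kr, so the alternative floor tax is the binding amount.

15,070 kr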